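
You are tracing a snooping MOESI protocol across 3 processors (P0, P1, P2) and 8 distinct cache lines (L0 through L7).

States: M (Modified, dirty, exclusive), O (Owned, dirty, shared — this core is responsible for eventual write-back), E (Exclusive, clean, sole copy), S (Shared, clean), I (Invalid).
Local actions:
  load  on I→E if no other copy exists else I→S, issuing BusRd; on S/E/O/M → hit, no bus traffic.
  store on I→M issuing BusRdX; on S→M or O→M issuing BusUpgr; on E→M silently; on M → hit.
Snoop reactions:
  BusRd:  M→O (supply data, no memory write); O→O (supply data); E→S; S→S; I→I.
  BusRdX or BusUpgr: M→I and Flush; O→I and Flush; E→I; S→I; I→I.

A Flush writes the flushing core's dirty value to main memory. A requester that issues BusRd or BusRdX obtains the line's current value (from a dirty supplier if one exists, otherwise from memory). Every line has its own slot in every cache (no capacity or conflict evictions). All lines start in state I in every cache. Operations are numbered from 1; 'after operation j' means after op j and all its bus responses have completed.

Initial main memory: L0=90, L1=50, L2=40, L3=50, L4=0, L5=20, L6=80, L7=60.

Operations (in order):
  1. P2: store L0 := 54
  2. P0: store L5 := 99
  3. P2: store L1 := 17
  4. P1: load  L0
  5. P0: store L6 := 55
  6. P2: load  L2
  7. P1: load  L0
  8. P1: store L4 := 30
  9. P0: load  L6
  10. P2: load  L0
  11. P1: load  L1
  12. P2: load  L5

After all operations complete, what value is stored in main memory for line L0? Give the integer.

memory[L0] = 90

1. P2: store L0 := 54  bus=[BusRdX]  L0: P0=I P1=I P2=M  mem[L0]=90
2. P0: store L5 := 99  bus=[BusRdX]  L5: P0=M P1=I P2=I  mem[L5]=20
3. P2: store L1 := 17  bus=[BusRdX]  L1: P0=I P1=I P2=M  mem[L1]=50
4. P1: load  L0  bus=[BusRd]  L0: P0=I P1=S P2=O  mem[L0]=90
5. P0: store L6 := 55  bus=[BusRdX]  L6: P0=M P1=I P2=I  mem[L6]=80
6. P2: load  L2  bus=[BusRd]  L2: P0=I P1=I P2=E  mem[L2]=40
7. P1: load  L0  bus=[-]  L0: P0=I P1=S P2=O  mem[L0]=90
8. P1: store L4 := 30  bus=[BusRdX]  L4: P0=I P1=M P2=I  mem[L4]=0
9. P0: load  L6  bus=[-]  L6: P0=M P1=I P2=I  mem[L6]=80
10. P2: load  L0  bus=[-]  L0: P0=I P1=S P2=O  mem[L0]=90
11. P1: load  L1  bus=[BusRd]  L1: P0=I P1=S P2=O  mem[L1]=50
12. P2: load  L5  bus=[BusRd]  L5: P0=O P1=I P2=S  mem[L5]=20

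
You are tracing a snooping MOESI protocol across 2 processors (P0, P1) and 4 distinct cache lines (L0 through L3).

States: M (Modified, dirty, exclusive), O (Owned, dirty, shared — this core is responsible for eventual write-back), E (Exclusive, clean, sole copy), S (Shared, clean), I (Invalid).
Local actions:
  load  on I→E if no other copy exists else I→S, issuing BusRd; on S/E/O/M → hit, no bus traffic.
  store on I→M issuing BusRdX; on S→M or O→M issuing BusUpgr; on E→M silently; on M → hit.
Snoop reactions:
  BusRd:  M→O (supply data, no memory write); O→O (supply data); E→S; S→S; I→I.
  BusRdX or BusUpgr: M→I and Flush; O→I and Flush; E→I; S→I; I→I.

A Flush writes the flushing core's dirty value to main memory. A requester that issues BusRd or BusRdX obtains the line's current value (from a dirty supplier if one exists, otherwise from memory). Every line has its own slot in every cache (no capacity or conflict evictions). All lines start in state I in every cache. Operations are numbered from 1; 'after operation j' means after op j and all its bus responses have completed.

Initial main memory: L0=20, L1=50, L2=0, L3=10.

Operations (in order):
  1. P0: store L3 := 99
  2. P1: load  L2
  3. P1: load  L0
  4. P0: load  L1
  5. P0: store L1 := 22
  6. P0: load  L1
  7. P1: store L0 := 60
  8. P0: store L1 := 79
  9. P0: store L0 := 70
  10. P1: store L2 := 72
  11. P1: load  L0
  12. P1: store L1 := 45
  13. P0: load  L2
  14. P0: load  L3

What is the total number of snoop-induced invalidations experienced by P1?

invalidations = 1

[1] P0: store L3 := 99 | P0:M(99), P1:I | bus: BusRdX
[2] P1: load  L2 | P0:I, P1:E(0) | bus: BusRd
[3] P1: load  L0 | P0:I, P1:E(20) | bus: BusRd
[4] P0: load  L1 | P0:E(50), P1:I | bus: BusRd
[5] P0: store L1 := 22 | P0:M(22), P1:I | bus: none
[6] P0: load  L1 | P0:M(22), P1:I | bus: none
[7] P1: store L0 := 60 | P0:I, P1:M(60) | bus: none
[8] P0: store L1 := 79 | P0:M(79), P1:I | bus: none
[9] P0: store L0 := 70 | P0:M(70), P1:I | bus: BusRdX,Flush
[10] P1: store L2 := 72 | P0:I, P1:M(72) | bus: none
[11] P1: load  L0 | P0:O(70), P1:S(70) | bus: BusRd
[12] P1: store L1 := 45 | P0:I, P1:M(45) | bus: BusRdX,Flush
[13] P0: load  L2 | P0:S(72), P1:O(72) | bus: BusRd
[14] P0: load  L3 | P0:M(99), P1:I | bus: none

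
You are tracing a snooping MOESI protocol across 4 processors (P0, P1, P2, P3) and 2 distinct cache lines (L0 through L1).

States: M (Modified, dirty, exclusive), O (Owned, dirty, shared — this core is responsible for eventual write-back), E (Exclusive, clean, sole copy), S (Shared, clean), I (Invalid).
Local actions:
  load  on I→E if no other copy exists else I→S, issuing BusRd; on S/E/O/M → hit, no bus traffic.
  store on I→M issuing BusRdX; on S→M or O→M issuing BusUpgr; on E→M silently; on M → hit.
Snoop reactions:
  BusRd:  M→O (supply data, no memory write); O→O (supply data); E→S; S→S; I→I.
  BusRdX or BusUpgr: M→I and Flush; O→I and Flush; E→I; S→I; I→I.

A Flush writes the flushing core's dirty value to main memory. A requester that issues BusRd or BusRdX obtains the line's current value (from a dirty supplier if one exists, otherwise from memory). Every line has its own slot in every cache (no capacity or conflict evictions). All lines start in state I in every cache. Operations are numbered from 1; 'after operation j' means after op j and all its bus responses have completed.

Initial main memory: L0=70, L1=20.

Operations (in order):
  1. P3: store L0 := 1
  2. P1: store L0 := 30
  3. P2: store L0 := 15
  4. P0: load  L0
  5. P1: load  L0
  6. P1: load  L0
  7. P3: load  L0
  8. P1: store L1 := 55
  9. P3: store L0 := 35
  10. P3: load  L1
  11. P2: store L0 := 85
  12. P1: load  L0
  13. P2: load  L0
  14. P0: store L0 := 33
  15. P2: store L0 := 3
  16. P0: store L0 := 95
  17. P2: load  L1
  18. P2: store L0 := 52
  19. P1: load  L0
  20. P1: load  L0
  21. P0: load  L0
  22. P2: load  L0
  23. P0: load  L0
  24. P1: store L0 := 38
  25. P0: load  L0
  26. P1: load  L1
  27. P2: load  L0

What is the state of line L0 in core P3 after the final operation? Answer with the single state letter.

[1] P3: store L0 := 1 | P0:I, P1:I, P2:I, P3:M(1) | bus: BusRdX
[2] P1: store L0 := 30 | P0:I, P1:M(30), P2:I, P3:I | bus: BusRdX,Flush
[3] P2: store L0 := 15 | P0:I, P1:I, P2:M(15), P3:I | bus: BusRdX,Flush
[4] P0: load  L0 | P0:S(15), P1:I, P2:O(15), P3:I | bus: BusRd
[5] P1: load  L0 | P0:S(15), P1:S(15), P2:O(15), P3:I | bus: BusRd
[6] P1: load  L0 | P0:S(15), P1:S(15), P2:O(15), P3:I | bus: none
[7] P3: load  L0 | P0:S(15), P1:S(15), P2:O(15), P3:S(15) | bus: BusRd
[8] P1: store L1 := 55 | P0:I, P1:M(55), P2:I, P3:I | bus: BusRdX
[9] P3: store L0 := 35 | P0:I, P1:I, P2:I, P3:M(35) | bus: BusUpgr,Flush
[10] P3: load  L1 | P0:I, P1:O(55), P2:I, P3:S(55) | bus: BusRd
[11] P2: store L0 := 85 | P0:I, P1:I, P2:M(85), P3:I | bus: BusRdX,Flush
[12] P1: load  L0 | P0:I, P1:S(85), P2:O(85), P3:I | bus: BusRd
[13] P2: load  L0 | P0:I, P1:S(85), P2:O(85), P3:I | bus: none
[14] P0: store L0 := 33 | P0:M(33), P1:I, P2:I, P3:I | bus: BusRdX,Flush
[15] P2: store L0 := 3 | P0:I, P1:I, P2:M(3), P3:I | bus: BusRdX,Flush
[16] P0: store L0 := 95 | P0:M(95), P1:I, P2:I, P3:I | bus: BusRdX,Flush
[17] P2: load  L1 | P0:I, P1:O(55), P2:S(55), P3:S(55) | bus: BusRd
[18] P2: store L0 := 52 | P0:I, P1:I, P2:M(52), P3:I | bus: BusRdX,Flush
[19] P1: load  L0 | P0:I, P1:S(52), P2:O(52), P3:I | bus: BusRd
[20] P1: load  L0 | P0:I, P1:S(52), P2:O(52), P3:I | bus: none
[21] P0: load  L0 | P0:S(52), P1:S(52), P2:O(52), P3:I | bus: BusRd
[22] P2: load  L0 | P0:S(52), P1:S(52), P2:O(52), P3:I | bus: none
[23] P0: load  L0 | P0:S(52), P1:S(52), P2:O(52), P3:I | bus: none
[24] P1: store L0 := 38 | P0:I, P1:M(38), P2:I, P3:I | bus: BusUpgr,Flush
[25] P0: load  L0 | P0:S(38), P1:O(38), P2:I, P3:I | bus: BusRd
[26] P1: load  L1 | P0:I, P1:O(55), P2:S(55), P3:S(55) | bus: none
[27] P2: load  L0 | P0:S(38), P1:O(38), P2:S(38), P3:I | bus: BusRd

state = I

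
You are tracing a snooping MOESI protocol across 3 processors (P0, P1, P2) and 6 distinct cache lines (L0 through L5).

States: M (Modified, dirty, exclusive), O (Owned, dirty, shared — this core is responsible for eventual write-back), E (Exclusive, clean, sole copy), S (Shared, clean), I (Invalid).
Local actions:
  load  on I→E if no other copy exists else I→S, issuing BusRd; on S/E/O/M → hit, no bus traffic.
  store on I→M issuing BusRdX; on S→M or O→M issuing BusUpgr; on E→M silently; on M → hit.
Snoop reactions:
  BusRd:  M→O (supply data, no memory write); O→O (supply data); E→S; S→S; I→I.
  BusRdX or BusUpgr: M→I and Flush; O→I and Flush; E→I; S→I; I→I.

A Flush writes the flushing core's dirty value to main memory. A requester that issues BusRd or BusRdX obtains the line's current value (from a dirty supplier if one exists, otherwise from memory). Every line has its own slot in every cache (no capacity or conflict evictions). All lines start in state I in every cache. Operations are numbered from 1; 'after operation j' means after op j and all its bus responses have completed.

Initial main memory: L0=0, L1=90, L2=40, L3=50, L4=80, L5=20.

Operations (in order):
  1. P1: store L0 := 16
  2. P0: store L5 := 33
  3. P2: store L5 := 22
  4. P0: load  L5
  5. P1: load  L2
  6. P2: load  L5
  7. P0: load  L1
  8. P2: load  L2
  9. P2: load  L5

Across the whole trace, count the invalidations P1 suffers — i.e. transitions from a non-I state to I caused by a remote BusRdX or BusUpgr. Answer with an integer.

step 1: P1: store L0 := 16  ⟶  IMI  (L0)  txn=BusRdX  M[L0]=0
step 2: P0: store L5 := 33  ⟶  MII  (L5)  txn=BusRdX  M[L5]=20
step 3: P2: store L5 := 22  ⟶  IIM  (L5)  txn=BusRdX+Flush  M[L5]=33
step 4: P0: load  L5  ⟶  SIO  (L5)  txn=BusRd  M[L5]=33
step 5: P1: load  L2  ⟶  IEI  (L2)  txn=BusRd  M[L2]=40
step 6: P2: load  L5  ⟶  SIO  (L5)  txn=∅  M[L5]=33
step 7: P0: load  L1  ⟶  EII  (L1)  txn=BusRd  M[L1]=90
step 8: P2: load  L2  ⟶  ISS  (L2)  txn=BusRd  M[L2]=40
step 9: P2: load  L5  ⟶  SIO  (L5)  txn=∅  M[L5]=33

invalidations = 0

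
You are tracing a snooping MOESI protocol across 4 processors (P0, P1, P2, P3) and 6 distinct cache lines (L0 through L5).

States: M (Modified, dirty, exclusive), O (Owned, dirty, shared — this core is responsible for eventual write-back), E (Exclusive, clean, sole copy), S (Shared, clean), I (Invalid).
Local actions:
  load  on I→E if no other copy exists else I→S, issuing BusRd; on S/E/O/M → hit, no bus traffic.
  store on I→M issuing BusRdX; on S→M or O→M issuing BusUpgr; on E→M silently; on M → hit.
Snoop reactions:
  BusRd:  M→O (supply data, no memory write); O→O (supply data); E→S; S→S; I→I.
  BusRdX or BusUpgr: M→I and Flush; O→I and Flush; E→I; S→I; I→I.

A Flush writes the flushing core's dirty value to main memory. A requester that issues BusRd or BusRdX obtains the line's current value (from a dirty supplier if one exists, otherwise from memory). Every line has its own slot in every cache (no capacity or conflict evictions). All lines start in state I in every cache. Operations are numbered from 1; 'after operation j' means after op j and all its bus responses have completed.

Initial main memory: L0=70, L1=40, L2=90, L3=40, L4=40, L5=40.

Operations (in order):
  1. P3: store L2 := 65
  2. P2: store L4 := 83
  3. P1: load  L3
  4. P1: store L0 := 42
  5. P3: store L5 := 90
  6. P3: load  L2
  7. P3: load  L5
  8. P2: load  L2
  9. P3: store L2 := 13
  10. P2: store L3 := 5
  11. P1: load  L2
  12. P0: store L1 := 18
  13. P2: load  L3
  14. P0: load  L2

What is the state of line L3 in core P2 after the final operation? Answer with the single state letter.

state = M

step 1: P3: store L2 := 65  ⟶  IIIM  (L2)  txn=BusRdX  M[L2]=90
step 2: P2: store L4 := 83  ⟶  IIMI  (L4)  txn=BusRdX  M[L4]=40
step 3: P1: load  L3  ⟶  IEII  (L3)  txn=BusRd  M[L3]=40
step 4: P1: store L0 := 42  ⟶  IMII  (L0)  txn=BusRdX  M[L0]=70
step 5: P3: store L5 := 90  ⟶  IIIM  (L5)  txn=BusRdX  M[L5]=40
step 6: P3: load  L2  ⟶  IIIM  (L2)  txn=∅  M[L2]=90
step 7: P3: load  L5  ⟶  IIIM  (L5)  txn=∅  M[L5]=40
step 8: P2: load  L2  ⟶  IISO  (L2)  txn=BusRd  M[L2]=90
step 9: P3: store L2 := 13  ⟶  IIIM  (L2)  txn=BusUpgr  M[L2]=90
step 10: P2: store L3 := 5  ⟶  IIMI  (L3)  txn=BusRdX  M[L3]=40
step 11: P1: load  L2  ⟶  ISIO  (L2)  txn=BusRd  M[L2]=90
step 12: P0: store L1 := 18  ⟶  MIII  (L1)  txn=BusRdX  M[L1]=40
step 13: P2: load  L3  ⟶  IIMI  (L3)  txn=∅  M[L3]=40
step 14: P0: load  L2  ⟶  SSIO  (L2)  txn=BusRd  M[L2]=90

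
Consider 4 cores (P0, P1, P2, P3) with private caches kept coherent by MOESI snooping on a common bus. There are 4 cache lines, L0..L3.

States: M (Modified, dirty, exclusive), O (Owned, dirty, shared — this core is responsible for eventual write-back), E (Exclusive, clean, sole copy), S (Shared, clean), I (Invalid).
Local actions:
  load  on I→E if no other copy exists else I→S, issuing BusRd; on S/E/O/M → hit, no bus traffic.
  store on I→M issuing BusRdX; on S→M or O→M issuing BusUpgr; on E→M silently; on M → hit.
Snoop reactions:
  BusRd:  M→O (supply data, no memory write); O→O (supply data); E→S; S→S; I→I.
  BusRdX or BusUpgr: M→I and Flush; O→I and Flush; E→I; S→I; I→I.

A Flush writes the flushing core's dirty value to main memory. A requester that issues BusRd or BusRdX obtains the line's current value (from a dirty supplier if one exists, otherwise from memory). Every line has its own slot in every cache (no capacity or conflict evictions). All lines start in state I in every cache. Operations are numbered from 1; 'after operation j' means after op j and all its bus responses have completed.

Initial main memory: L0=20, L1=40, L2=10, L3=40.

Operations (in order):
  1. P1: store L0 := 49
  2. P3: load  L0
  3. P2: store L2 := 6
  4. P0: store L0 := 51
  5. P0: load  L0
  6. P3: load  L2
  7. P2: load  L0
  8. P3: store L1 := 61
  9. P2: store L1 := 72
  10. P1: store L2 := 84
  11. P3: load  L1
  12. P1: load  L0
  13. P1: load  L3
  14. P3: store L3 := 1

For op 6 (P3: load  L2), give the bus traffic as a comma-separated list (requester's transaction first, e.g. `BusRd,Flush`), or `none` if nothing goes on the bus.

[1] P1: store L0 := 49 | P0:I, P1:M(49), P2:I, P3:I | bus: BusRdX
[2] P3: load  L0 | P0:I, P1:O(49), P2:I, P3:S(49) | bus: BusRd
[3] P2: store L2 := 6 | P0:I, P1:I, P2:M(6), P3:I | bus: BusRdX
[4] P0: store L0 := 51 | P0:M(51), P1:I, P2:I, P3:I | bus: BusRdX,Flush
[5] P0: load  L0 | P0:M(51), P1:I, P2:I, P3:I | bus: none
[6] P3: load  L2 | P0:I, P1:I, P2:O(6), P3:S(6) | bus: BusRd
[7] P2: load  L0 | P0:O(51), P1:I, P2:S(51), P3:I | bus: BusRd
[8] P3: store L1 := 61 | P0:I, P1:I, P2:I, P3:M(61) | bus: BusRdX
[9] P2: store L1 := 72 | P0:I, P1:I, P2:M(72), P3:I | bus: BusRdX,Flush
[10] P1: store L2 := 84 | P0:I, P1:M(84), P2:I, P3:I | bus: BusRdX,Flush
[11] P3: load  L1 | P0:I, P1:I, P2:O(72), P3:S(72) | bus: BusRd
[12] P1: load  L0 | P0:O(51), P1:S(51), P2:S(51), P3:I | bus: BusRd
[13] P1: load  L3 | P0:I, P1:E(40), P2:I, P3:I | bus: BusRd
[14] P3: store L3 := 1 | P0:I, P1:I, P2:I, P3:M(1) | bus: BusRdX

bus = BusRd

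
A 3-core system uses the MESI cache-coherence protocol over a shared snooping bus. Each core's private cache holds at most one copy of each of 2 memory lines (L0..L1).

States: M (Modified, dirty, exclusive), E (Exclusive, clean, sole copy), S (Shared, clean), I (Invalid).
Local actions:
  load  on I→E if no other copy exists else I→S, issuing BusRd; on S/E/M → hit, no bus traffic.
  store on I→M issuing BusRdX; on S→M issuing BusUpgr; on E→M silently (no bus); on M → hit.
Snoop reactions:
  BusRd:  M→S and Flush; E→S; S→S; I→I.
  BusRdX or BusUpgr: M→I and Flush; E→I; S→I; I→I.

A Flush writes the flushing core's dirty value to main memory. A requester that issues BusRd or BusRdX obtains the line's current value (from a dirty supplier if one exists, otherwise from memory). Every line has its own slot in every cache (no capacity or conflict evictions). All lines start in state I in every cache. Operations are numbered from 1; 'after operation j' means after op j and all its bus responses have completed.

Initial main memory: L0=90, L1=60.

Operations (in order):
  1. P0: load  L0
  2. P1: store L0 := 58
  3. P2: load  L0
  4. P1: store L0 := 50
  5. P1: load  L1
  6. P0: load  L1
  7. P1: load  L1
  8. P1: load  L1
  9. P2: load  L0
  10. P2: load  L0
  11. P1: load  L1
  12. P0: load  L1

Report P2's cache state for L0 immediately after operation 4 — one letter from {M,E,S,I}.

1. P0: load  L0  bus=[BusRd]  L0: P0=E P1=I P2=I  mem[L0]=90
2. P1: store L0 := 58  bus=[BusRdX]  L0: P0=I P1=M P2=I  mem[L0]=90
3. P2: load  L0  bus=[BusRd,Flush]  L0: P0=I P1=S P2=S  mem[L0]=58
4. P1: store L0 := 50  bus=[BusUpgr]  L0: P0=I P1=M P2=I  mem[L0]=58
5. P1: load  L1  bus=[BusRd]  L1: P0=I P1=E P2=I  mem[L1]=60
6. P0: load  L1  bus=[BusRd]  L1: P0=S P1=S P2=I  mem[L1]=60
7. P1: load  L1  bus=[-]  L1: P0=S P1=S P2=I  mem[L1]=60
8. P1: load  L1  bus=[-]  L1: P0=S P1=S P2=I  mem[L1]=60
9. P2: load  L0  bus=[BusRd,Flush]  L0: P0=I P1=S P2=S  mem[L0]=50
10. P2: load  L0  bus=[-]  L0: P0=I P1=S P2=S  mem[L0]=50
11. P1: load  L1  bus=[-]  L1: P0=S P1=S P2=I  mem[L1]=60
12. P0: load  L1  bus=[-]  L1: P0=S P1=S P2=I  mem[L1]=60

state = I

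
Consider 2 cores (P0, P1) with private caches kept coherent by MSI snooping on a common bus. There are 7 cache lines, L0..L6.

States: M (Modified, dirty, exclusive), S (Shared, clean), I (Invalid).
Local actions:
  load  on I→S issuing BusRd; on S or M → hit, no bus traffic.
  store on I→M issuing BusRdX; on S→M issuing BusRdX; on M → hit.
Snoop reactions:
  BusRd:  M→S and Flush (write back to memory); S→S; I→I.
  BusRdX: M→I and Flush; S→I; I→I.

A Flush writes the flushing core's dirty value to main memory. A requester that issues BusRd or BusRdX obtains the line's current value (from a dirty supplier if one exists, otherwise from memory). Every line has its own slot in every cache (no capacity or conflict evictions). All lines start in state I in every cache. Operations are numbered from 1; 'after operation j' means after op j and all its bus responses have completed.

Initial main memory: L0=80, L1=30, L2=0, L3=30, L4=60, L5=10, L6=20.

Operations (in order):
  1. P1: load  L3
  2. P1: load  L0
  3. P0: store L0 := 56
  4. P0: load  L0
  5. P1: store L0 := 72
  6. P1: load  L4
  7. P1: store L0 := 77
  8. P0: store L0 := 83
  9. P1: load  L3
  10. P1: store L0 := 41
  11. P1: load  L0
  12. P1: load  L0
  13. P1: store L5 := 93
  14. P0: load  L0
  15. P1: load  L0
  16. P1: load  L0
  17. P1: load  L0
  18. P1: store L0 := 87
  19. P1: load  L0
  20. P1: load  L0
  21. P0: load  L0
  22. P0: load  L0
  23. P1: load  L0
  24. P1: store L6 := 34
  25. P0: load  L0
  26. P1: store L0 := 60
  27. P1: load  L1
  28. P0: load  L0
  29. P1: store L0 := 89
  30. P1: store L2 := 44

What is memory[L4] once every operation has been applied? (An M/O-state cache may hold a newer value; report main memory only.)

  op1 P1: load  L3 → I/S on L3; bus BusRd; mem=30
  op2 P1: load  L0 → I/S on L0; bus BusRd; mem=80
  op3 P0: store L0 := 56 → M/I on L0; bus BusRdX; mem=80
  op4 P0: load  L0 → M/I on L0; bus (none); mem=80
  op5 P1: store L0 := 72 → I/M on L0; bus BusRdX Flush; mem=56
  op6 P1: load  L4 → I/S on L4; bus BusRd; mem=60
  op7 P1: store L0 := 77 → I/M on L0; bus (none); mem=56
  op8 P0: store L0 := 83 → M/I on L0; bus BusRdX Flush; mem=77
  op9 P1: load  L3 → I/S on L3; bus (none); mem=30
  op10 P1: store L0 := 41 → I/M on L0; bus BusRdX Flush; mem=83
  op11 P1: load  L0 → I/M on L0; bus (none); mem=83
  op12 P1: load  L0 → I/M on L0; bus (none); mem=83
  op13 P1: store L5 := 93 → I/M on L5; bus BusRdX; mem=10
  op14 P0: load  L0 → S/S on L0; bus BusRd Flush; mem=41
  op15 P1: load  L0 → S/S on L0; bus (none); mem=41
  op16 P1: load  L0 → S/S on L0; bus (none); mem=41
  op17 P1: load  L0 → S/S on L0; bus (none); mem=41
  op18 P1: store L0 := 87 → I/M on L0; bus BusRdX; mem=41
  op19 P1: load  L0 → I/M on L0; bus (none); mem=41
  op20 P1: load  L0 → I/M on L0; bus (none); mem=41
  op21 P0: load  L0 → S/S on L0; bus BusRd Flush; mem=87
  op22 P0: load  L0 → S/S on L0; bus (none); mem=87
  op23 P1: load  L0 → S/S on L0; bus (none); mem=87
  op24 P1: store L6 := 34 → I/M on L6; bus BusRdX; mem=20
  op25 P0: load  L0 → S/S on L0; bus (none); mem=87
  op26 P1: store L0 := 60 → I/M on L0; bus BusRdX; mem=87
  op27 P1: load  L1 → I/S on L1; bus BusRd; mem=30
  op28 P0: load  L0 → S/S on L0; bus BusRd Flush; mem=60
  op29 P1: store L0 := 89 → I/M on L0; bus BusRdX; mem=60
  op30 P1: store L2 := 44 → I/M on L2; bus BusRdX; mem=0

memory[L4] = 60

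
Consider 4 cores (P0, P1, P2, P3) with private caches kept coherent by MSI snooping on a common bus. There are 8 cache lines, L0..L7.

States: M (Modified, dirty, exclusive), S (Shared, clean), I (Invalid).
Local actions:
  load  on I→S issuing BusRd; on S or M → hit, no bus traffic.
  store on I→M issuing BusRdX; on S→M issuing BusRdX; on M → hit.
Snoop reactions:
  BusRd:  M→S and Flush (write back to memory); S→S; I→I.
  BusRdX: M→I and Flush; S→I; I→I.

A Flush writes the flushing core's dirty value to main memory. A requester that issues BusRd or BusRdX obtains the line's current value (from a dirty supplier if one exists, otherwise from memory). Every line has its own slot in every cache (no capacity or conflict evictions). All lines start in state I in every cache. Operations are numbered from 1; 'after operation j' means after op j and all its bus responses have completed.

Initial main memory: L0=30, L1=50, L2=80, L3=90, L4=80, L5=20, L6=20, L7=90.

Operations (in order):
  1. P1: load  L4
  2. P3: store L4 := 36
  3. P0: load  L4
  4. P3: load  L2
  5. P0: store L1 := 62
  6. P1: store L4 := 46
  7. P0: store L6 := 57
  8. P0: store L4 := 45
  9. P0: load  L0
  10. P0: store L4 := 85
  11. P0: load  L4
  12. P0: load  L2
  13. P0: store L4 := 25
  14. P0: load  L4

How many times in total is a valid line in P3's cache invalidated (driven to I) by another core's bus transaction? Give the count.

  op1 P1: load  L4 → I/S/I/I on L4; bus BusRd; mem=80
  op2 P3: store L4 := 36 → I/I/I/M on L4; bus BusRdX; mem=80
  op3 P0: load  L4 → S/I/I/S on L4; bus BusRd Flush; mem=36
  op4 P3: load  L2 → I/I/I/S on L2; bus BusRd; mem=80
  op5 P0: store L1 := 62 → M/I/I/I on L1; bus BusRdX; mem=50
  op6 P1: store L4 := 46 → I/M/I/I on L4; bus BusRdX; mem=36
  op7 P0: store L6 := 57 → M/I/I/I on L6; bus BusRdX; mem=20
  op8 P0: store L4 := 45 → M/I/I/I on L4; bus BusRdX Flush; mem=46
  op9 P0: load  L0 → S/I/I/I on L0; bus BusRd; mem=30
  op10 P0: store L4 := 85 → M/I/I/I on L4; bus (none); mem=46
  op11 P0: load  L4 → M/I/I/I on L4; bus (none); mem=46
  op12 P0: load  L2 → S/I/I/S on L2; bus BusRd; mem=80
  op13 P0: store L4 := 25 → M/I/I/I on L4; bus (none); mem=46
  op14 P0: load  L4 → M/I/I/I on L4; bus (none); mem=46

invalidations = 1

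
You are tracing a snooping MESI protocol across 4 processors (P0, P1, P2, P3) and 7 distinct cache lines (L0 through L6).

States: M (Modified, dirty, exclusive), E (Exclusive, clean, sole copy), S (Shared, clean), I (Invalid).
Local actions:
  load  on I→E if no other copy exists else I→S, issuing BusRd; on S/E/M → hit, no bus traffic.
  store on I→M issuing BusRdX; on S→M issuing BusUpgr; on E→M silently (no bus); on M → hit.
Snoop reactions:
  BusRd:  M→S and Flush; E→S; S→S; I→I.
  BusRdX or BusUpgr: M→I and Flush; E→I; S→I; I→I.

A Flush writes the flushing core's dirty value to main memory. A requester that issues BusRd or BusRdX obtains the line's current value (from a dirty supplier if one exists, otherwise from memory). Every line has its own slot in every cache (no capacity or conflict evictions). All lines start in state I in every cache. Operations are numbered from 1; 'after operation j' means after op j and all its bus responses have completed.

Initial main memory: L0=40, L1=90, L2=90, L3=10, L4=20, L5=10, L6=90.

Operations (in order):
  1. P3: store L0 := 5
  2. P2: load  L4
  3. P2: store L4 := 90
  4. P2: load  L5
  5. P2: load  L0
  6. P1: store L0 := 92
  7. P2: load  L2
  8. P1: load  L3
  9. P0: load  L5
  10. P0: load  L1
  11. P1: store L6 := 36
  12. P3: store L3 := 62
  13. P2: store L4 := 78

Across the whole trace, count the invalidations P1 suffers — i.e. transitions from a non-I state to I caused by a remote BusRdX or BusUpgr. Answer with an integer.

1. P3: store L0 := 5  bus=[BusRdX]  L0: P0=I P1=I P2=I P3=M  mem[L0]=40
2. P2: load  L4  bus=[BusRd]  L4: P0=I P1=I P2=E P3=I  mem[L4]=20
3. P2: store L4 := 90  bus=[-]  L4: P0=I P1=I P2=M P3=I  mem[L4]=20
4. P2: load  L5  bus=[BusRd]  L5: P0=I P1=I P2=E P3=I  mem[L5]=10
5. P2: load  L0  bus=[BusRd,Flush]  L0: P0=I P1=I P2=S P3=S  mem[L0]=5
6. P1: store L0 := 92  bus=[BusRdX]  L0: P0=I P1=M P2=I P3=I  mem[L0]=5
7. P2: load  L2  bus=[BusRd]  L2: P0=I P1=I P2=E P3=I  mem[L2]=90
8. P1: load  L3  bus=[BusRd]  L3: P0=I P1=E P2=I P3=I  mem[L3]=10
9. P0: load  L5  bus=[BusRd]  L5: P0=S P1=I P2=S P3=I  mem[L5]=10
10. P0: load  L1  bus=[BusRd]  L1: P0=E P1=I P2=I P3=I  mem[L1]=90
11. P1: store L6 := 36  bus=[BusRdX]  L6: P0=I P1=M P2=I P3=I  mem[L6]=90
12. P3: store L3 := 62  bus=[BusRdX]  L3: P0=I P1=I P2=I P3=M  mem[L3]=10
13. P2: store L4 := 78  bus=[-]  L4: P0=I P1=I P2=M P3=I  mem[L4]=20

invalidations = 1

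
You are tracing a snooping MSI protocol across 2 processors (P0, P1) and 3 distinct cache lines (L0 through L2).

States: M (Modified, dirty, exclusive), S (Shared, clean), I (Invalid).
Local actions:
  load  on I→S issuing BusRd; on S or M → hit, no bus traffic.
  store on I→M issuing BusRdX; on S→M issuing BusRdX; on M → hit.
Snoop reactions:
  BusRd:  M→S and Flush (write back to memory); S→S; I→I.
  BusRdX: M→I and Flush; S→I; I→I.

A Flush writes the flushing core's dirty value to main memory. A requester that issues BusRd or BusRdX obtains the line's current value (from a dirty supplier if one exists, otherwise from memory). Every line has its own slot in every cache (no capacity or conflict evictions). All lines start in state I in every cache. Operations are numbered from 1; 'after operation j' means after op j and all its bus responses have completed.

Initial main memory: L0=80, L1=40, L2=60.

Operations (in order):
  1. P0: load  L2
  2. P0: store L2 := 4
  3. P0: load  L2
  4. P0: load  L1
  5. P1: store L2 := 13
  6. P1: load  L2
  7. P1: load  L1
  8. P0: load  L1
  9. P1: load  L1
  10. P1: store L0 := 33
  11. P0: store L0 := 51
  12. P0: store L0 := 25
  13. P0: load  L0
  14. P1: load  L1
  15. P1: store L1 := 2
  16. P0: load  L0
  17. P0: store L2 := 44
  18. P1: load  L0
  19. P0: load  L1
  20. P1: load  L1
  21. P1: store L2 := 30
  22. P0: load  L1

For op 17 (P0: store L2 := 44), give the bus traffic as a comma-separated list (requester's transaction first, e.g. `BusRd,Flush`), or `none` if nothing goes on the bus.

1. P0: load  L2  bus=[BusRd]  L2: P0=S P1=I  mem[L2]=60
2. P0: store L2 := 4  bus=[BusRdX]  L2: P0=M P1=I  mem[L2]=60
3. P0: load  L2  bus=[-]  L2: P0=M P1=I  mem[L2]=60
4. P0: load  L1  bus=[BusRd]  L1: P0=S P1=I  mem[L1]=40
5. P1: store L2 := 13  bus=[BusRdX,Flush]  L2: P0=I P1=M  mem[L2]=4
6. P1: load  L2  bus=[-]  L2: P0=I P1=M  mem[L2]=4
7. P1: load  L1  bus=[BusRd]  L1: P0=S P1=S  mem[L1]=40
8. P0: load  L1  bus=[-]  L1: P0=S P1=S  mem[L1]=40
9. P1: load  L1  bus=[-]  L1: P0=S P1=S  mem[L1]=40
10. P1: store L0 := 33  bus=[BusRdX]  L0: P0=I P1=M  mem[L0]=80
11. P0: store L0 := 51  bus=[BusRdX,Flush]  L0: P0=M P1=I  mem[L0]=33
12. P0: store L0 := 25  bus=[-]  L0: P0=M P1=I  mem[L0]=33
13. P0: load  L0  bus=[-]  L0: P0=M P1=I  mem[L0]=33
14. P1: load  L1  bus=[-]  L1: P0=S P1=S  mem[L1]=40
15. P1: store L1 := 2  bus=[BusRdX]  L1: P0=I P1=M  mem[L1]=40
16. P0: load  L0  bus=[-]  L0: P0=M P1=I  mem[L0]=33
17. P0: store L2 := 44  bus=[BusRdX,Flush]  L2: P0=M P1=I  mem[L2]=13
18. P1: load  L0  bus=[BusRd,Flush]  L0: P0=S P1=S  mem[L0]=25
19. P0: load  L1  bus=[BusRd,Flush]  L1: P0=S P1=S  mem[L1]=2
20. P1: load  L1  bus=[-]  L1: P0=S P1=S  mem[L1]=2
21. P1: store L2 := 30  bus=[BusRdX,Flush]  L2: P0=I P1=M  mem[L2]=44
22. P0: load  L1  bus=[-]  L1: P0=S P1=S  mem[L1]=2

bus = BusRdX,Flush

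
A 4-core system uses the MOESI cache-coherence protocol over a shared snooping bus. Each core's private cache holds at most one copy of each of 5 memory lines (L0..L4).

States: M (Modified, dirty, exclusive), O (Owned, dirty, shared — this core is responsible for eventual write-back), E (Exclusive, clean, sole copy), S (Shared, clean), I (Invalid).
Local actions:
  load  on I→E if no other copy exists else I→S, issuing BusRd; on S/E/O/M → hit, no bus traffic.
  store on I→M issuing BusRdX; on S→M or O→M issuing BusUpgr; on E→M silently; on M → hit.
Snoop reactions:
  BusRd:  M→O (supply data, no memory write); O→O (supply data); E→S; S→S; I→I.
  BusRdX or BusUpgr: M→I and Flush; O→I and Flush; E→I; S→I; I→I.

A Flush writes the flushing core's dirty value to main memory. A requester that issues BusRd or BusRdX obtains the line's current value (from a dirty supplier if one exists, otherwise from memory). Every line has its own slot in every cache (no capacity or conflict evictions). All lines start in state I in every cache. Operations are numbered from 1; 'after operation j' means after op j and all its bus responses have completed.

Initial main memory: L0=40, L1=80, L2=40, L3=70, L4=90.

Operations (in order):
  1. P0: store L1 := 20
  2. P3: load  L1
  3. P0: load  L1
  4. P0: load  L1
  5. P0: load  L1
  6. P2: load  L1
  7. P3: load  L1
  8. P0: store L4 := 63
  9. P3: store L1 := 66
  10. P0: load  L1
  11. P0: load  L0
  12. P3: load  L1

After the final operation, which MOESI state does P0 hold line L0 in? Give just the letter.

  op1 P0: store L1 := 20 → M/I/I/I on L1; bus BusRdX; mem=80
  op2 P3: load  L1 → O/I/I/S on L1; bus BusRd; mem=80
  op3 P0: load  L1 → O/I/I/S on L1; bus (none); mem=80
  op4 P0: load  L1 → O/I/I/S on L1; bus (none); mem=80
  op5 P0: load  L1 → O/I/I/S on L1; bus (none); mem=80
  op6 P2: load  L1 → O/I/S/S on L1; bus BusRd; mem=80
  op7 P3: load  L1 → O/I/S/S on L1; bus (none); mem=80
  op8 P0: store L4 := 63 → M/I/I/I on L4; bus BusRdX; mem=90
  op9 P3: store L1 := 66 → I/I/I/M on L1; bus BusUpgr Flush; mem=20
  op10 P0: load  L1 → S/I/I/O on L1; bus BusRd; mem=20
  op11 P0: load  L0 → E/I/I/I on L0; bus BusRd; mem=40
  op12 P3: load  L1 → S/I/I/O on L1; bus (none); mem=20

state = E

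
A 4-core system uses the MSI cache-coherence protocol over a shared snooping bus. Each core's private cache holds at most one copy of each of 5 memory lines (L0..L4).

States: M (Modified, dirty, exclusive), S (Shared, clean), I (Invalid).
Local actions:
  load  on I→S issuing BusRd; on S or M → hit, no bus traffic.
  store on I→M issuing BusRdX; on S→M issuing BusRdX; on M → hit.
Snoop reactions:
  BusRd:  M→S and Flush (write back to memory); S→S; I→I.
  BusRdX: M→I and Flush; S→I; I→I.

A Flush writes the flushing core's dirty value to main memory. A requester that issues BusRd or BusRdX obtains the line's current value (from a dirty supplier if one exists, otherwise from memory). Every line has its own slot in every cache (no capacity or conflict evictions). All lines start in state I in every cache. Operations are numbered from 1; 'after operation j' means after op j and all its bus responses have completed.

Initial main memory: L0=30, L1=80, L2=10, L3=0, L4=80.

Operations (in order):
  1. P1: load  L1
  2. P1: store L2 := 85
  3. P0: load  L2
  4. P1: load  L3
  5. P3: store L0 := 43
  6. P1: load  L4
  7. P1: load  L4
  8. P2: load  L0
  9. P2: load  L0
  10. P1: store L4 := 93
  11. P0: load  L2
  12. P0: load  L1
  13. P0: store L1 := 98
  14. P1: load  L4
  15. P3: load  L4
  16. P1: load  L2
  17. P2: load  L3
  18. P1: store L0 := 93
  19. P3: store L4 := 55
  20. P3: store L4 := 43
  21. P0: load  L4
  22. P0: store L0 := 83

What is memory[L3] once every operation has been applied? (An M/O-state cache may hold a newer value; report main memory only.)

memory[L3] = 0

1. P1: load  L1  bus=[BusRd]  L1: P0=I P1=S P2=I P3=I  mem[L1]=80
2. P1: store L2 := 85  bus=[BusRdX]  L2: P0=I P1=M P2=I P3=I  mem[L2]=10
3. P0: load  L2  bus=[BusRd,Flush]  L2: P0=S P1=S P2=I P3=I  mem[L2]=85
4. P1: load  L3  bus=[BusRd]  L3: P0=I P1=S P2=I P3=I  mem[L3]=0
5. P3: store L0 := 43  bus=[BusRdX]  L0: P0=I P1=I P2=I P3=M  mem[L0]=30
6. P1: load  L4  bus=[BusRd]  L4: P0=I P1=S P2=I P3=I  mem[L4]=80
7. P1: load  L4  bus=[-]  L4: P0=I P1=S P2=I P3=I  mem[L4]=80
8. P2: load  L0  bus=[BusRd,Flush]  L0: P0=I P1=I P2=S P3=S  mem[L0]=43
9. P2: load  L0  bus=[-]  L0: P0=I P1=I P2=S P3=S  mem[L0]=43
10. P1: store L4 := 93  bus=[BusRdX]  L4: P0=I P1=M P2=I P3=I  mem[L4]=80
11. P0: load  L2  bus=[-]  L2: P0=S P1=S P2=I P3=I  mem[L2]=85
12. P0: load  L1  bus=[BusRd]  L1: P0=S P1=S P2=I P3=I  mem[L1]=80
13. P0: store L1 := 98  bus=[BusRdX]  L1: P0=M P1=I P2=I P3=I  mem[L1]=80
14. P1: load  L4  bus=[-]  L4: P0=I P1=M P2=I P3=I  mem[L4]=80
15. P3: load  L4  bus=[BusRd,Flush]  L4: P0=I P1=S P2=I P3=S  mem[L4]=93
16. P1: load  L2  bus=[-]  L2: P0=S P1=S P2=I P3=I  mem[L2]=85
17. P2: load  L3  bus=[BusRd]  L3: P0=I P1=S P2=S P3=I  mem[L3]=0
18. P1: store L0 := 93  bus=[BusRdX]  L0: P0=I P1=M P2=I P3=I  mem[L0]=43
19. P3: store L4 := 55  bus=[BusRdX]  L4: P0=I P1=I P2=I P3=M  mem[L4]=93
20. P3: store L4 := 43  bus=[-]  L4: P0=I P1=I P2=I P3=M  mem[L4]=93
21. P0: load  L4  bus=[BusRd,Flush]  L4: P0=S P1=I P2=I P3=S  mem[L4]=43
22. P0: store L0 := 83  bus=[BusRdX,Flush]  L0: P0=M P1=I P2=I P3=I  mem[L0]=93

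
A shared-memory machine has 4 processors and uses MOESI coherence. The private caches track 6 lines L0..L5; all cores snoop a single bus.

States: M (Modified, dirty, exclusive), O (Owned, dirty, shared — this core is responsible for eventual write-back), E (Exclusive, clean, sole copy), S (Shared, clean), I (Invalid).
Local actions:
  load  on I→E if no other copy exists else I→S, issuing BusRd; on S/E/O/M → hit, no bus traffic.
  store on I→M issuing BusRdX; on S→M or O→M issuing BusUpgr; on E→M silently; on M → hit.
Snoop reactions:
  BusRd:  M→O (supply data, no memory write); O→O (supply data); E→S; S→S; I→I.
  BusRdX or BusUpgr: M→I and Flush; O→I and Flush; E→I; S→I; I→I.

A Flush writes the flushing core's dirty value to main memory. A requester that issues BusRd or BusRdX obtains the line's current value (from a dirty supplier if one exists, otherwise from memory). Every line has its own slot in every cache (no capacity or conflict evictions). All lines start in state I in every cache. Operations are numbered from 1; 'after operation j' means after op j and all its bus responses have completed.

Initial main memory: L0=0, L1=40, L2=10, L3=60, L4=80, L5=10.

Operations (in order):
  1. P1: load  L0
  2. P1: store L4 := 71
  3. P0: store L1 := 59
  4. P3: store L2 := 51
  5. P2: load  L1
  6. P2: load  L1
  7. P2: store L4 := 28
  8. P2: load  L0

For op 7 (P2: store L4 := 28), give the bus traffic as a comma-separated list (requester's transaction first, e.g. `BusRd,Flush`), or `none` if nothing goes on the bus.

[1] P1: load  L0 | P0:I, P1:E(0), P2:I, P3:I | bus: BusRd
[2] P1: store L4 := 71 | P0:I, P1:M(71), P2:I, P3:I | bus: BusRdX
[3] P0: store L1 := 59 | P0:M(59), P1:I, P2:I, P3:I | bus: BusRdX
[4] P3: store L2 := 51 | P0:I, P1:I, P2:I, P3:M(51) | bus: BusRdX
[5] P2: load  L1 | P0:O(59), P1:I, P2:S(59), P3:I | bus: BusRd
[6] P2: load  L1 | P0:O(59), P1:I, P2:S(59), P3:I | bus: none
[7] P2: store L4 := 28 | P0:I, P1:I, P2:M(28), P3:I | bus: BusRdX,Flush
[8] P2: load  L0 | P0:I, P1:S(0), P2:S(0), P3:I | bus: BusRd

bus = BusRdX,Flush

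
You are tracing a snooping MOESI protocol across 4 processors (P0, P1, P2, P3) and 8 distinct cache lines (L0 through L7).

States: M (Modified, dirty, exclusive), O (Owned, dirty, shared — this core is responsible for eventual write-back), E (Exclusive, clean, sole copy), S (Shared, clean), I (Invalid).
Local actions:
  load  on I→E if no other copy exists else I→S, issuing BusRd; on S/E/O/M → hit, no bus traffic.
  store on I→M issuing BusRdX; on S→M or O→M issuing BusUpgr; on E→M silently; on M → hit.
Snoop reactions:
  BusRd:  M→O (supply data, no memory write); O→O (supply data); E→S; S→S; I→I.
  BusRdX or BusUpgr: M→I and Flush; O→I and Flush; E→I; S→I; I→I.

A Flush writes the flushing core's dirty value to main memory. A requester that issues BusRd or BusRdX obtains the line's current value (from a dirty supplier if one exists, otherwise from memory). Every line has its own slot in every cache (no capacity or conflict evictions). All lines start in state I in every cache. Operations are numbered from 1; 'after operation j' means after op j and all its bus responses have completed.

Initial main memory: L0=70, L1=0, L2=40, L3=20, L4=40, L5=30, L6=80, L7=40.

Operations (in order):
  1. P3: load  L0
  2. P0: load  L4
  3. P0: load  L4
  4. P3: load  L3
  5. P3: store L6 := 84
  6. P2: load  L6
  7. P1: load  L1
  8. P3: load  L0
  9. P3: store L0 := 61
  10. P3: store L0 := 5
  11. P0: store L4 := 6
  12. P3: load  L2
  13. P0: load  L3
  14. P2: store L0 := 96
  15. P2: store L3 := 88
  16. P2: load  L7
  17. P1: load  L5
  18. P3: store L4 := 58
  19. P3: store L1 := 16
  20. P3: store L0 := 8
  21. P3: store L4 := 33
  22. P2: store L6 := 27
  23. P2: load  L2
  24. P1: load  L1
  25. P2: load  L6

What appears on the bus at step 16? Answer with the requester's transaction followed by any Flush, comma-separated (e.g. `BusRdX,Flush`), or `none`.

[1] P3: load  L0 | P0:I, P1:I, P2:I, P3:E(70) | bus: BusRd
[2] P0: load  L4 | P0:E(40), P1:I, P2:I, P3:I | bus: BusRd
[3] P0: load  L4 | P0:E(40), P1:I, P2:I, P3:I | bus: none
[4] P3: load  L3 | P0:I, P1:I, P2:I, P3:E(20) | bus: BusRd
[5] P3: store L6 := 84 | P0:I, P1:I, P2:I, P3:M(84) | bus: BusRdX
[6] P2: load  L6 | P0:I, P1:I, P2:S(84), P3:O(84) | bus: BusRd
[7] P1: load  L1 | P0:I, P1:E(0), P2:I, P3:I | bus: BusRd
[8] P3: load  L0 | P0:I, P1:I, P2:I, P3:E(70) | bus: none
[9] P3: store L0 := 61 | P0:I, P1:I, P2:I, P3:M(61) | bus: none
[10] P3: store L0 := 5 | P0:I, P1:I, P2:I, P3:M(5) | bus: none
[11] P0: store L4 := 6 | P0:M(6), P1:I, P2:I, P3:I | bus: none
[12] P3: load  L2 | P0:I, P1:I, P2:I, P3:E(40) | bus: BusRd
[13] P0: load  L3 | P0:S(20), P1:I, P2:I, P3:S(20) | bus: BusRd
[14] P2: store L0 := 96 | P0:I, P1:I, P2:M(96), P3:I | bus: BusRdX,Flush
[15] P2: store L3 := 88 | P0:I, P1:I, P2:M(88), P3:I | bus: BusRdX
[16] P2: load  L7 | P0:I, P1:I, P2:E(40), P3:I | bus: BusRd
[17] P1: load  L5 | P0:I, P1:E(30), P2:I, P3:I | bus: BusRd
[18] P3: store L4 := 58 | P0:I, P1:I, P2:I, P3:M(58) | bus: BusRdX,Flush
[19] P3: store L1 := 16 | P0:I, P1:I, P2:I, P3:M(16) | bus: BusRdX
[20] P3: store L0 := 8 | P0:I, P1:I, P2:I, P3:M(8) | bus: BusRdX,Flush
[21] P3: store L4 := 33 | P0:I, P1:I, P2:I, P3:M(33) | bus: none
[22] P2: store L6 := 27 | P0:I, P1:I, P2:M(27), P3:I | bus: BusUpgr,Flush
[23] P2: load  L2 | P0:I, P1:I, P2:S(40), P3:S(40) | bus: BusRd
[24] P1: load  L1 | P0:I, P1:S(16), P2:I, P3:O(16) | bus: BusRd
[25] P2: load  L6 | P0:I, P1:I, P2:M(27), P3:I | bus: none

bus = BusRd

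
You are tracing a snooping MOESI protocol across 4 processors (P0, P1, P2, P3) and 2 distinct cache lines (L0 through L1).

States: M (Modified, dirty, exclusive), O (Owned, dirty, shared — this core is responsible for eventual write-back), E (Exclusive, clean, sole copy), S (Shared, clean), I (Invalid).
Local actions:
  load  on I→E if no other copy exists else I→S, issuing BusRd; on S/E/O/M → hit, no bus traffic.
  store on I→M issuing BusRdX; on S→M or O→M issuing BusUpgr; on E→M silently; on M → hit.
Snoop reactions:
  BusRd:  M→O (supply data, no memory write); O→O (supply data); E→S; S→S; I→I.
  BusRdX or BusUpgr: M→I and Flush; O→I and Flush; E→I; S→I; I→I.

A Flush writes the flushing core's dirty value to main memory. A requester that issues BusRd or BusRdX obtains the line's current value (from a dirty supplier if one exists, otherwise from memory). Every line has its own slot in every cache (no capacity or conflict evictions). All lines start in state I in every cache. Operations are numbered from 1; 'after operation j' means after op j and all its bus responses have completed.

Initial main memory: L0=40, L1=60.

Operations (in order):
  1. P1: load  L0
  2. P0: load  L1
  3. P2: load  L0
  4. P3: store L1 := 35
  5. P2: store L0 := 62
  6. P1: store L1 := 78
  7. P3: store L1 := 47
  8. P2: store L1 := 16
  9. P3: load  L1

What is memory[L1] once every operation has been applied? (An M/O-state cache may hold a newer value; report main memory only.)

  op1 P1: load  L0 → I/E/I/I on L0; bus BusRd; mem=40
  op2 P0: load  L1 → E/I/I/I on L1; bus BusRd; mem=60
  op3 P2: load  L0 → I/S/S/I on L0; bus BusRd; mem=40
  op4 P3: store L1 := 35 → I/I/I/M on L1; bus BusRdX; mem=60
  op5 P2: store L0 := 62 → I/I/M/I on L0; bus BusUpgr; mem=40
  op6 P1: store L1 := 78 → I/M/I/I on L1; bus BusRdX Flush; mem=35
  op7 P3: store L1 := 47 → I/I/I/M on L1; bus BusRdX Flush; mem=78
  op8 P2: store L1 := 16 → I/I/M/I on L1; bus BusRdX Flush; mem=47
  op9 P3: load  L1 → I/I/O/S on L1; bus BusRd; mem=47

memory[L1] = 47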